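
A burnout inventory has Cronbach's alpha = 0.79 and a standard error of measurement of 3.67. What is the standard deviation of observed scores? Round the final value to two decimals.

SD = SEM / √(1 − r) = 3.67 / √0.210 ≈ 3.67 / 0.458 ≈ 8.009

8.01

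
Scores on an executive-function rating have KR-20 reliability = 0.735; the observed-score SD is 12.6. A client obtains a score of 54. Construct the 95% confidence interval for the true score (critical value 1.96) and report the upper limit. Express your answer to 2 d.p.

66.71

SEM = 12.60000 * √(1 − 0.73500) = 12.60000 * √0.26500 ≃ 12.60000 * 0.51478 ≃ 6.48625
Half-width = 1.96*6.48625 ≃ 12.71304
Upper bound: 54 + 12.71304 = 66.71304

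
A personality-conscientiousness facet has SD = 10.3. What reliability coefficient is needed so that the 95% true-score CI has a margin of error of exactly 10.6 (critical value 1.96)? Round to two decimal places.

0.72

SEM needed = half-width / z = 10.6/1.96 ≈ 5.4082
r = 1 − (SEM / SD)² = 1 − (5.4082 / 10.3)² ≈ 1 − 0.2757 ≈ 0.7243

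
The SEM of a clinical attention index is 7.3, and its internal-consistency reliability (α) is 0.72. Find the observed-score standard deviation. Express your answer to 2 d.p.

13.80

σ = SEM·(1 − r)^(−1/2) ≃ 7.3·1.8898 ≃ 13.7957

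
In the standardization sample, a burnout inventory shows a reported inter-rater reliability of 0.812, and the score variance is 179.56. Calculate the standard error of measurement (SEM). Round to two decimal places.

SD = √179.56 = 13.4000
SEM = 13.4000 × √(1 − 0.8120) = 13.4000 × √0.1880 ≈ 13.4000 × 0.4336 ≈ 5.8101

5.81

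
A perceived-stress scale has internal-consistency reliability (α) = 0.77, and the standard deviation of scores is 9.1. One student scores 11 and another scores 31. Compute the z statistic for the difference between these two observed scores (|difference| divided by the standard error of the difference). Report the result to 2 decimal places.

3.24

SEM = 9.100×√(1 − 0.770) ≈ 4.364
Standard error of the difference = 4.364·√2 ≈ 6.172
z = |11 − 31| / 6.172 = 20 / 6.172 ≈ 3.240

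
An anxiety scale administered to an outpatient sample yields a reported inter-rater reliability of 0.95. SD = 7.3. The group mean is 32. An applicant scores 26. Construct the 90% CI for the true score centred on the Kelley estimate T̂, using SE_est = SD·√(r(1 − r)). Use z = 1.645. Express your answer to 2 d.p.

T̂ = r·X + (1 − r)·M = 0.95000×26 + 0.05000×32 = 24.70000 + 1.60000 ≈ 26.30000
SE_est = SD × √(r(1 − r)) = 7.30000 × √0.04750 ≈ 7.30000 × 0.21794 ≈ 1.59100
90% CI: 26.30000 ± 2.61719 ≈ (23.68281, 28.91719)

[23.68, 28.92]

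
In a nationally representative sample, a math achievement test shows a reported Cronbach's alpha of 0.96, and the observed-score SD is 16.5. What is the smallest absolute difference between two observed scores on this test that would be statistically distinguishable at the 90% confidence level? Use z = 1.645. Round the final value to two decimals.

SEM = 16.5000 × √(1 − 0.9600) = 16.5000 × √0.0400 ≈ 16.5000 × 0.2000 ≈ 3.3000
Standard error of the difference = 3.3000·√2 ≈ 4.6669
Smallest detectable difference = 1.645×4.6669 ≈ 7.6771

7.68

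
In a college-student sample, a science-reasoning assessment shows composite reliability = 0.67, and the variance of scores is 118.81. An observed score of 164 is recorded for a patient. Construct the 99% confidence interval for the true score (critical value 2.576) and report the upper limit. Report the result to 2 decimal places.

σ = 118.81^(1/2) = 10.9000
SEM = 10.9000·√(1 − 0.6700) ≃ 6.2616
Half-width = 2.576·6.2616 ≃ 16.1298
Upper limit = 164 + 16.1298 ≃ 180.1298

180.13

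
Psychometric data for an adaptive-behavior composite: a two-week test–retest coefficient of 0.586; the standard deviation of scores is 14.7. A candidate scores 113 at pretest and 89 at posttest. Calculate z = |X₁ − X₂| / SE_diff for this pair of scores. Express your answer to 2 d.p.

SEM = 14.7000*√(1 − 0.5860) ≈ 9.4584
SE_diff = √2 * SEM ≈ 13.3762
z = |113 − 89| / 13.3762 = 24 / 13.3762 ≈ 1.7942

1.79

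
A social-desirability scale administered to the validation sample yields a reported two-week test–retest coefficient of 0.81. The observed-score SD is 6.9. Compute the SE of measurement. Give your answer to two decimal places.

3.01

SEM = 6.90000·√(1 − 0.81000) ≈ 3.00764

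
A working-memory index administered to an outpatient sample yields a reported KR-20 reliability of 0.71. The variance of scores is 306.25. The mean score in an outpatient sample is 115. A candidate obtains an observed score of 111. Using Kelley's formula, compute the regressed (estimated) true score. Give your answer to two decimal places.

112.16

T̂ = 0.7100(111) + 0.2900(115) ≈ 112.1600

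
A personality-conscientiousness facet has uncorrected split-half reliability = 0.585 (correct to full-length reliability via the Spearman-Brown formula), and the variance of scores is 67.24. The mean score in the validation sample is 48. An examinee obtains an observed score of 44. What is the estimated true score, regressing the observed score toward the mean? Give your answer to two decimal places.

r_full = 2·0.585 / (1 + 0.585) ≃ 0.7382
Estimated true score = 0.7382·44 + (1 − 0.7382)·48 ≃ 45.0473

45.05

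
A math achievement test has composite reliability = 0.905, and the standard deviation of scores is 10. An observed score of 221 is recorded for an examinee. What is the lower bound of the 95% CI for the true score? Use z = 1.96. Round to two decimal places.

SEM = 10.000·√(1 − 0.905) ≈ 3.082
Half-width = 1.96·3.082 ≈ 6.041
Lower bound: 221 − 6.041 = 214.959

214.96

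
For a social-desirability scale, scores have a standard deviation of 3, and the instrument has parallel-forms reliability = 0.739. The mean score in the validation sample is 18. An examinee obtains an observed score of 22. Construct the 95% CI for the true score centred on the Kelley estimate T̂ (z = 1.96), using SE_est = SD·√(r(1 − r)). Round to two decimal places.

[18.37, 23.54]

T̂ = 0.73900(22) + 0.26100(18) ≈ 20.95600
SE_est = SD · √(r(1 − r)) = 3.00000 · √0.19288 ≈ 3.00000 · 0.43918 ≈ 1.31754
95% CI: 20.95600 ± 2.58238 ≈ (18.37362, 23.53838)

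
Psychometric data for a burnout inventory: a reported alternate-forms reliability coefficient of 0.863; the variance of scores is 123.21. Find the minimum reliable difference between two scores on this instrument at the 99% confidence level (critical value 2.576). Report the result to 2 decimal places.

SD = √123.21 = 11.100
The standard error of measurement is 11.100×√(1 − 0.863) ≃ 11.100×0.370 ≃ 4.108.
SE_diff = SEM × √2 ≃ 4.108 × 1.414 ≃ 5.810
Minimum reliable difference = 2.576 × SE_diff ≃ 2.576 × 5.810 ≃ 14.967

14.97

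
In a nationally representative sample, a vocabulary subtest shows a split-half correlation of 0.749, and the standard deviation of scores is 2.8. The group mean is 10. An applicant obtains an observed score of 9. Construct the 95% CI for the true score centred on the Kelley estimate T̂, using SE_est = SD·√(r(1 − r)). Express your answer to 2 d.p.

[7.22, 11.07]

Spearman-Brown: r = 2(0.749) / (1 + 0.749) = 1.4980 / 1.7490 ≈ 0.8565
T̂ = r·X + (1 − r)·M = 0.8565*9 + 0.1435*10 ≈ 7.7084 + 1.4351 ≈ 9.1435
SE_est = 2.8000*√(0.8565*0.1435) ≈ 0.9817
95% CI: 9.1435 ± 1.9241 ≈ (7.2195, 11.0676)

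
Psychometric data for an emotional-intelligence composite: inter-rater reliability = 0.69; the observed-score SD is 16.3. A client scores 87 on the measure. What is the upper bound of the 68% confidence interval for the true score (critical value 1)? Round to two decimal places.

96.08

SEM = 16.300*√(1 − 0.690) ≈ 9.075
Half-width = 1*9.075 ≈ 9.075
Upper bound: 87 + 9.075 = 96.075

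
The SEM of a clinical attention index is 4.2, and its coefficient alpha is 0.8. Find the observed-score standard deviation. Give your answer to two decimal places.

SD = 4.2 / √(1 − 0.8) ≃ 9.3915

9.39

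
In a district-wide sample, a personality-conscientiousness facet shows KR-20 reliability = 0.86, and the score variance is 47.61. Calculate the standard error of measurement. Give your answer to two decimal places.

SD = √47.61 ≈ 6.900
SEM = 6.900*√(1 − 0.860) ≈ 2.582

2.58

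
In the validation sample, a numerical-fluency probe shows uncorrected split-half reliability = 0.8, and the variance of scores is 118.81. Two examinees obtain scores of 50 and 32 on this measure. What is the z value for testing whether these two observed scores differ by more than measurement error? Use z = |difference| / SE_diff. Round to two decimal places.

3.50

SD = √118.81 = 10.90000
r_full = 2·0.8 / (1 + 0.8) ≃ 0.88889
The standard error of measurement is 10.90000×√(1 − 0.88889) ≃ 10.90000×0.33333 ≃ 3.63333.
Standard error of the difference = 3.63333·√2 ≃ 5.13831
z = |50 − 32| / 5.13831 = 18 / 5.13831 ≃ 3.50310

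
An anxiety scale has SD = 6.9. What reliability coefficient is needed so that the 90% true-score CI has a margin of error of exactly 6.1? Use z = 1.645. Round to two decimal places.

0.71

Required SEM = 6.1 / 1.645 ≃ 3.708
r = 1 − (SEM / SD)² = 1 − (3.708 / 6.9)² ≃ 1 − 0.289 ≃ 0.711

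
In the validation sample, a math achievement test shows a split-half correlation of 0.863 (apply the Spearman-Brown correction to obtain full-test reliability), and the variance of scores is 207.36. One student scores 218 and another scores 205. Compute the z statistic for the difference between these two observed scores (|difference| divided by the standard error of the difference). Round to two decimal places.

SD = √207.36 = 14.400
Spearman-Brown: r = 2(0.863) / (1 + 0.863) = 1.726 / 1.863 ≈ 0.926
The standard error of measurement is 14.400×√(1 − 0.926) ≈ 14.400×0.271 ≈ 3.905.
SE_diff = SEM × √2 ≈ 3.905 × 1.414 ≈ 5.522
z = |218 − 205| / 5.522 = 13 / 5.522 ≈ 2.354

2.35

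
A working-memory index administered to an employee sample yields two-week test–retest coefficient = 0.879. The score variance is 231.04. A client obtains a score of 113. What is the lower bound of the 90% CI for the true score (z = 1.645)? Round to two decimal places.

SD = √231.04 = 15.2000
SEM = 15.2000×√(1 − 0.8790) ≈ 5.2873
Margin = 1.645 × 5.2873 ≈ 8.6977
Lower limit = 113 − 8.6977 ≈ 104.3023

104.30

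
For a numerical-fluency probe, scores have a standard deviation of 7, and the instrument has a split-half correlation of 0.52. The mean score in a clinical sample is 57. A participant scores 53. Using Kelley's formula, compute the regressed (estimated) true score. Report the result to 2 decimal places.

54.26

r_full = 2·0.52 / (1 + 0.52) ≈ 0.684
T̂ = 0.684(53) + 0.316(57) ≈ 54.263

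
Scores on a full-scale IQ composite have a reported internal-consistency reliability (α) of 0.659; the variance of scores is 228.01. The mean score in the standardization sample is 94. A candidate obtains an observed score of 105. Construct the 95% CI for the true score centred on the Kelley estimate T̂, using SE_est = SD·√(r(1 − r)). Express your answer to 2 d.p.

[87.22, 115.28]

σ = 228.01^(1/2) = 15.100
T̂ = r·X + (1 − r)·M = 0.659·105 + 0.341·94 = 69.195 + 32.054 ≈ 101.249
SE_est = 15.100·√[r(1 − r)] ≈ 7.158
CI = 101.249 ± 1.96 · 7.158 → [87.219, 115.279]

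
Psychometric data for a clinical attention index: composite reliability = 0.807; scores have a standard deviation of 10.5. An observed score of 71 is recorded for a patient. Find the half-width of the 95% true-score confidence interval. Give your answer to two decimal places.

9.04

The standard error of measurement is 10.5000*√(1 − 0.8070) ≃ 10.5000*0.4393 ≃ 4.6128.
Half-width = 1.96*4.6128 ≃ 9.0412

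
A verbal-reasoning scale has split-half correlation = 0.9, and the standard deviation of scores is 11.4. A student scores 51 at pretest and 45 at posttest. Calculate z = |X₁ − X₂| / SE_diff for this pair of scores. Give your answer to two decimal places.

1.62

Full-length reliability (Spearman-Brown) = 2(0.9)/(1+0.9) ≈ 0.9474
The standard error of measurement is 11.4000*√(1 − 0.9474) ≈ 11.4000*0.2294 ≈ 2.6153.
SE_diff = √2 * SEM ≈ 3.6986
z = |51 − 45| / 3.6986 = 6 / 3.6986 ≈ 1.6222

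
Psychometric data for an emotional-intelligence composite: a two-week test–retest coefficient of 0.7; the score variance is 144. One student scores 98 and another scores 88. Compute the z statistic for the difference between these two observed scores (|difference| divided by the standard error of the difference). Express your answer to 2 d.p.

1.08

SD = √144 ≈ 12.00000
SEM = 12.00000*√(1 − 0.70000) ≈ 6.57267
SE_diff = SEM * √2 ≈ 6.57267 * 1.41421 ≈ 9.29516
z = 10 / 9.29516 ≈ 1.07583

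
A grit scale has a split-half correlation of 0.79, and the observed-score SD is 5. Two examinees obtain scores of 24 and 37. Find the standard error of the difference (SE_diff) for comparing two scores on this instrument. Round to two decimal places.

2.42

Spearman-Brown: r = 2(0.79) / (1 + 0.79) = 1.580 / 1.790 ≈ 0.883
SEM = 5.000 · √(1 − 0.883) = 5.000 · √0.117 ≈ 5.000 · 0.343 ≈ 1.713
Standard error of the difference = 1.713·√2 ≈ 2.422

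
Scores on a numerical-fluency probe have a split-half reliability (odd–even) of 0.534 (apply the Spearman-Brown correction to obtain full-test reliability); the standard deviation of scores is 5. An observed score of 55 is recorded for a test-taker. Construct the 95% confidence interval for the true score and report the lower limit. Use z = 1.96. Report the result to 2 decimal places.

Spearman-Brown: r = 2(0.534) / (1 + 0.534) = 1.0680 / 1.5340 ≈ 0.6962
SEM = 5.0000×√(1 − 0.6962) ≈ 2.7558
1.96 × SEM ≈ 5.4014
Lower bound: 55 − 5.4014 = 49.5986

49.60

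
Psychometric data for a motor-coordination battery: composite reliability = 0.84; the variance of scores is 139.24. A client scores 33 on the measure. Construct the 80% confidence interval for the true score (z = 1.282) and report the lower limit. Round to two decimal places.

26.95

SD = √139.24 ≈ 11.800
SEM = 11.800*√(1 − 0.840) ≈ 4.720
1.282 * SEM ≈ 6.051
Lower bound: 33 − 6.051 = 26.949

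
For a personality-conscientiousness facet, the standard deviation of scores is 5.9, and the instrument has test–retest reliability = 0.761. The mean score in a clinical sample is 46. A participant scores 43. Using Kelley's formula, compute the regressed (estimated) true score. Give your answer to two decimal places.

43.72

T̂ = 0.7610(43) + 0.2390(46) ≈ 43.7170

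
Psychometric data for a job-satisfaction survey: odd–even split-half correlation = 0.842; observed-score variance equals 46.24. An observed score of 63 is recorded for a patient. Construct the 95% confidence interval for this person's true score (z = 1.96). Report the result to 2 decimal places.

[59.10, 66.90]

SD = √46.24 = 6.800
Spearman-Brown: r = 2(0.842) / (1 + 0.842) = 1.684 / 1.842 ≈ 0.914
The standard error of measurement is 6.800×√(1 − 0.914) ≈ 6.800×0.293 ≈ 1.992.
Half-width = 1.96×1.992 ≈ 3.903
95% CI: 63 ± 3.903 = [59.097, 66.903]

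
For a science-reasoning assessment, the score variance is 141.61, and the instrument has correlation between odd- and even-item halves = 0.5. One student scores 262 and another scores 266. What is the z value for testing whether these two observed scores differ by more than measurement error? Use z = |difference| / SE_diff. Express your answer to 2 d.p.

0.41

SD = √141.61 ≃ 11.900
Spearman-Brown: r = 2(0.5) / (1 + 0.5) = 1.000 / 1.500 ≃ 0.667
SEM = 11.900 · √(1 − 0.667) = 11.900 · √0.333 ≃ 11.900 · 0.577 ≃ 6.870
SE_diff = SEM · √2 ≃ 6.870 · 1.414 ≃ 9.716
z = |262 − 266| / 9.716 = 4 / 9.716 ≃ 0.412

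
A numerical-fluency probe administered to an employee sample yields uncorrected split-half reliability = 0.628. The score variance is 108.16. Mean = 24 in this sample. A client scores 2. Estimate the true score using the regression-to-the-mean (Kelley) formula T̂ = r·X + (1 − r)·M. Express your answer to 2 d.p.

7.03

Full-length reliability (Spearman-Brown) = 2(0.628)/(1+0.628) ≃ 0.771
T̂ = r·X + (1 − r)·M = 0.771×2 + 0.229×24 ≃ 1.543 + 5.484 ≃ 7.027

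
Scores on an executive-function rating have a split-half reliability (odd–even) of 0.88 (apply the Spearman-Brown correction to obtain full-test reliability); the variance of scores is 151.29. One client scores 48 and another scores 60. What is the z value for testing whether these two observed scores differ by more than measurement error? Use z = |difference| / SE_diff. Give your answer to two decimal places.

σ = 151.29^(1/2) = 12.3000
Full-length reliability (Spearman-Brown) = 2(0.88)/(1+0.88) ≈ 0.9362
SEM = 12.3000*√(1 − 0.9362) ≈ 3.1075
Standard error of the difference = 3.1075·√2 ≈ 4.3947
z = 12 / 4.3947 ≈ 2.7305

2.73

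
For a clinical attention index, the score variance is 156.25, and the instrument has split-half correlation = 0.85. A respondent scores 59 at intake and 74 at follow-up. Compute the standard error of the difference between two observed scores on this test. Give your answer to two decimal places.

5.03

SD = √156.25 = 12.500
r_full = 2·0.85 / (1 + 0.85) ≈ 0.919
SEM = 12.500×√(1 − 0.919) ≈ 3.559
Standard error of the difference = 3.559·√2 ≈ 5.034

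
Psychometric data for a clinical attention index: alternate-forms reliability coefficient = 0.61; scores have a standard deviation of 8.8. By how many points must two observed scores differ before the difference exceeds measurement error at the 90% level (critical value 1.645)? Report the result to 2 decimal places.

SEM = 8.80000 × √(1 − 0.61000) = 8.80000 × √0.39000 ≈ 8.80000 × 0.62450 ≈ 5.49560
SE_diff = SEM × √2 ≈ 5.49560 × 1.41421 ≈ 7.77195
Minimum reliable difference = 1.645 × SE_diff ≈ 1.645 × 7.77195 ≈ 12.78486

12.78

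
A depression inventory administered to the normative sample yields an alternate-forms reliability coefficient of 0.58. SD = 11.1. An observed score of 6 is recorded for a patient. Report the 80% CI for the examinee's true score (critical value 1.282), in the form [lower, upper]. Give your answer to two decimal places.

[-3.22, 15.22]

SEM = 11.100·√(1 − 0.580) ≈ 7.194
Margin = 1.282 · 7.194 ≈ 9.222
80% CI: 6 ± 9.222 = [-3.222, 15.222]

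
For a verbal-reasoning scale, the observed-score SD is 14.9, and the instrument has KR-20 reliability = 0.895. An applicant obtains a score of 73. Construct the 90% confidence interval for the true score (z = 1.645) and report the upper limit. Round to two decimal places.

80.94

SEM = 14.9000×√(1 − 0.8950) ≃ 4.8282
Half-width = 1.645×4.8282 ≃ 7.9423
Upper bound: 73 + 7.9423 = 80.9423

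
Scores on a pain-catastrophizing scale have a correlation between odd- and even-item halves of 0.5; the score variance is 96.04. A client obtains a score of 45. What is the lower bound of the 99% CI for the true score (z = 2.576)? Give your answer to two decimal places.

SD = √96.04 = 9.8000
r_full = 2·0.5 / (1 + 0.5) ≈ 0.6667
SEM = 9.8000·√(1 − 0.6667) ≈ 5.6580
Half-width = 2.576·5.6580 ≈ 14.5751
Lower limit = 45 − 14.5751 ≈ 30.4249

30.42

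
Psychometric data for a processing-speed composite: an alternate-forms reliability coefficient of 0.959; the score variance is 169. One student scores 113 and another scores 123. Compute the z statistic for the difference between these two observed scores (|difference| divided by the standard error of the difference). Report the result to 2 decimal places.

SD = √169 ≃ 13.000
SEM = 13.000*√(1 − 0.959) ≃ 2.632
Standard error of the difference = 2.632·√2 ≃ 3.723
z = |113 − 123| / 3.723 = 10 / 3.723 ≃ 2.686

2.69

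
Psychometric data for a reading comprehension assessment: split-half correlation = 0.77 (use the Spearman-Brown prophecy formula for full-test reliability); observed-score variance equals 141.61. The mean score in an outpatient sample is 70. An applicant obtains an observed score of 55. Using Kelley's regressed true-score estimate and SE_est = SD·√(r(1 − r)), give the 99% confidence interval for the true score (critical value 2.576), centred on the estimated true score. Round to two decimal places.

SD = √141.61 = 11.9000
Full-length reliability (Spearman-Brown) = 2(0.77)/(1+0.77) ≈ 0.8701
T̂ = 0.8701(55) + 0.1299(70) ≈ 56.9492
SE_est = SD * √(r(1 − r)) = 11.9000 * √0.1131 ≈ 11.9000 * 0.3362 ≈ 4.0013
99% CI: 56.9492 ± 10.3073 ≈ (46.6419, 67.2564)

[46.64, 67.26]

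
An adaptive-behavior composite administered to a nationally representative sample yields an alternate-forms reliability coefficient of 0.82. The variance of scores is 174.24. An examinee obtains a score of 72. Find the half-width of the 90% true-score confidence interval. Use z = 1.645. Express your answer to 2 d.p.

SD = √174.24 = 13.20000
SEM = 13.20000 * √(1 − 0.82000) = 13.20000 * √0.18000 ≈ 13.20000 * 0.42426 ≈ 5.60029
1.645 * SEM ≈ 9.21247

9.21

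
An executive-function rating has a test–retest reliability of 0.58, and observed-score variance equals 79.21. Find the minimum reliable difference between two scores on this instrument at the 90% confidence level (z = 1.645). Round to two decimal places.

13.42

σ = 79.21^(1/2) = 8.9000
SEM = 8.9000 · √(1 − 0.5800) = 8.9000 · √0.4200 ≃ 8.9000 · 0.6481 ≃ 5.7679
SE_diff = SEM · √2 ≃ 5.7679 · 1.4142 ≃ 8.1570
Smallest detectable difference = 1.645·8.1570 ≃ 13.4182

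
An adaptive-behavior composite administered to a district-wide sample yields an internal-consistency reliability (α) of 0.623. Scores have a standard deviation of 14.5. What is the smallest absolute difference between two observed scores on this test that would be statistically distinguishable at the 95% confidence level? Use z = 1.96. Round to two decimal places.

24.68

The standard error of measurement is 14.500×√(1 − 0.623) ≈ 14.500×0.614 ≈ 8.903.
Standard error of the difference = 8.903·√2 ≈ 12.591
Minimum reliable difference = 1.96 × SE_diff ≈ 1.96 × 12.591 ≈ 24.678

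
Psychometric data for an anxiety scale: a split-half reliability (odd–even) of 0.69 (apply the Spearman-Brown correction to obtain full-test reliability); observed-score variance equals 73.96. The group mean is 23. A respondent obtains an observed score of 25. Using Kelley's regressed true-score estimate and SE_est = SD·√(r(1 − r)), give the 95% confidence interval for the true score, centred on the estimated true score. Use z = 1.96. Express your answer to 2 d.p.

SD = √73.96 ≈ 8.6000
Spearman-Brown: r = 2(0.69) / (1 + 0.69) = 1.3800 / 1.6900 ≈ 0.8166
Estimated true score = 0.8166·25 + (1 − 0.8166)·23 ≈ 24.6331
SE_est = SD · √(r(1 − r)) = 8.6000 · √0.1498 ≈ 8.6000 · 0.3870 ≈ 3.3284
95% CI: 24.6331 ± 6.5236 ≈ (18.1095, 31.1567)

[18.11, 31.16]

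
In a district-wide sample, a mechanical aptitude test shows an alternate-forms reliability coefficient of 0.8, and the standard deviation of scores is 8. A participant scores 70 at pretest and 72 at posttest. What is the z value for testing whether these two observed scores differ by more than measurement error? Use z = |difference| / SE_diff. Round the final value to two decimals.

SEM = 8.000 · √(1 − 0.800) = 8.000 · √0.200 ≈ 8.000 · 0.447 ≈ 3.578
Standard error of the difference = 3.578·√2 ≈ 5.060
z = 2 / 5.060 ≈ 0.395

0.40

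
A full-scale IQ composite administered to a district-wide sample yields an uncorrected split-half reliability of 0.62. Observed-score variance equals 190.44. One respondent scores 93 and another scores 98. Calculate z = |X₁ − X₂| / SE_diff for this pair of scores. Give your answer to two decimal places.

0.53

SD = √190.44 = 13.8000
Spearman-Brown: r = 2(0.62) / (1 + 0.62) = 1.2400 / 1.6200 ≈ 0.7654
SEM = 13.8000 × √(1 − 0.7654) = 13.8000 × √0.2346 ≈ 13.8000 × 0.4843 ≈ 6.6836
SE_diff = √2 × SEM ≈ 9.4521
z = 5 / 9.4521 ≈ 0.5290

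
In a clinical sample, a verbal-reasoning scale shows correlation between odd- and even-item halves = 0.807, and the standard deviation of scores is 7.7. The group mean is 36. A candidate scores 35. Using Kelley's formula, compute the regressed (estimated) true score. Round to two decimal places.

r_full = 2·0.807 / (1 + 0.807) ≃ 0.893
Estimated true score = 0.893*35 + (1 − 0.893)*36 ≃ 35.107

35.11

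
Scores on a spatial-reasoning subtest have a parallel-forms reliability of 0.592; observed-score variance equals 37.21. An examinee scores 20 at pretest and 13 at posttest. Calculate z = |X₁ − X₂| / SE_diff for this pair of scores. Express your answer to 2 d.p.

SD = √37.21 = 6.1000
The standard error of measurement is 6.1000*√(1 − 0.5920) ≈ 6.1000*0.6387 ≈ 3.8964.
SE_diff = √2 * SEM ≈ 5.5103
z = 7 / 5.5103 ≈ 1.2703

1.27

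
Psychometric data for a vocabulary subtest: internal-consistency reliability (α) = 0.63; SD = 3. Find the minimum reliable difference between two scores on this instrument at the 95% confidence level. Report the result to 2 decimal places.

5.06

The standard error of measurement is 3.000×√(1 − 0.630) ≈ 3.000×0.608 ≈ 1.825.
SE_diff = √2 × SEM ≈ 2.581
Minimum reliable difference = 1.96 × SE_diff ≈ 1.96 × 2.581 ≈ 5.058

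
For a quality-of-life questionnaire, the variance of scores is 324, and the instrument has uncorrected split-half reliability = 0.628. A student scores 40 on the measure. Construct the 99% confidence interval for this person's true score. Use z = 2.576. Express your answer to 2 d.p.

SD = √324 ≃ 18.0000
r_full = 2·0.628 / (1 + 0.628) ≃ 0.7715
SEM = 18.0000 * √(1 − 0.7715) = 18.0000 * √0.2285 ≃ 18.0000 * 0.4780 ≃ 8.6043
Margin = 2.576 * 8.6043 ≃ 22.1647
99% CI: 40 ± 22.1647 = [17.8353, 62.1647]

[17.84, 62.16]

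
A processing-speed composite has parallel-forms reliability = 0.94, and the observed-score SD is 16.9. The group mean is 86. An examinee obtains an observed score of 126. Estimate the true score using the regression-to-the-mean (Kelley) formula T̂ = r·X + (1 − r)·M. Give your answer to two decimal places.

T̂ = r·X + (1 − r)·M = 0.940·126 + 0.060·86 = 118.440 + 5.160 ≃ 123.600

123.60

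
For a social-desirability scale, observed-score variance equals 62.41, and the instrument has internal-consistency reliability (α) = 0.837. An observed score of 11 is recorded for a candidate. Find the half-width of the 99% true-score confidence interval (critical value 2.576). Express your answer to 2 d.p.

σ = 62.41^(1/2) = 7.90000
SEM = 7.90000×√(1 − 0.83700) ≃ 3.18949
Half-width = 2.576×3.18949 ≃ 8.21612

8.22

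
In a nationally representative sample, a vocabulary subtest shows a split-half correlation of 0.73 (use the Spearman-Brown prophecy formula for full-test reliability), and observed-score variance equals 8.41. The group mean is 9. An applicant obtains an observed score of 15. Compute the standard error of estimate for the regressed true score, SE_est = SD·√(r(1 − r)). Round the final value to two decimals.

SD = √8.41 ≃ 2.9000
Spearman-Brown: r = 2(0.73) / (1 + 0.73) = 1.4600 / 1.7300 ≃ 0.8439
SE_est = SD · √(r(1 − r)) = 2.9000 · √0.1317 ≃ 2.9000 · 0.3629 ≃ 1.0525

1.05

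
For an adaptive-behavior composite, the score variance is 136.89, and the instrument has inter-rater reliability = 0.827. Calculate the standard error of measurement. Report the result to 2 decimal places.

SD = √136.89 ≈ 11.700
SEM = 11.700 · √(1 − 0.827) = 11.700 · √0.173 ≈ 11.700 · 0.416 ≈ 4.866

4.87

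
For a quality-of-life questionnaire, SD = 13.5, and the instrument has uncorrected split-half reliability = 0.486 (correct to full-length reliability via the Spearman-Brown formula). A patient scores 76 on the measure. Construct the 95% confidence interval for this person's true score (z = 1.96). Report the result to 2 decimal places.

Spearman-Brown: r = 2(0.486) / (1 + 0.486) = 0.9720 / 1.4860 ≈ 0.6541
The standard error of measurement is 13.5000·√(1 − 0.6541) ≈ 13.5000·0.5881 ≈ 7.9397.
Margin = 1.96 · 7.9397 ≈ 15.5619
95% CI: 76 ± 15.5619 = [60.4381, 91.5619]

[60.44, 91.56]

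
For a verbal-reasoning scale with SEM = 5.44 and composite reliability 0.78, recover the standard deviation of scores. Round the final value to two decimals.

11.60

SD = 5.44 / √(1 − 0.78) ≃ 11.598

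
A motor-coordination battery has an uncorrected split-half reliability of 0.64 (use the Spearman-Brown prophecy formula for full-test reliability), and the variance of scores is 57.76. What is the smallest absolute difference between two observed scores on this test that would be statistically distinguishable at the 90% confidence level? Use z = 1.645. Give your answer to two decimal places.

8.28

SD = √57.76 ≈ 7.600
Spearman-Brown: r = 2(0.64) / (1 + 0.64) = 1.280 / 1.640 ≈ 0.780
SEM = 7.600 · √(1 − 0.780) = 7.600 · √0.220 ≈ 7.600 · 0.469 ≈ 3.561
Standard error of the difference = 3.561·√2 ≈ 5.036
Minimum reliable difference = 1.645 · SE_diff ≈ 1.645 · 5.036 ≈ 8.284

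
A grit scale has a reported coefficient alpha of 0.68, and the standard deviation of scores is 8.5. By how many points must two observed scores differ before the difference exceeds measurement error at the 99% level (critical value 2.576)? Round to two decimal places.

SEM = 8.5000 * √(1 − 0.6800) = 8.5000 * √0.3200 ≈ 8.5000 * 0.5657 ≈ 4.8083
SE_diff = √2 * SEM ≈ 6.8000
Minimum reliable difference = 2.576 * SE_diff ≈ 2.576 * 6.8000 ≈ 17.5168

17.52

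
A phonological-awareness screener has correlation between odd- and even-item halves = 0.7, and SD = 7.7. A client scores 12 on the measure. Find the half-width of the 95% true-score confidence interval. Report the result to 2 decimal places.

6.34

r_full = 2·0.7 / (1 + 0.7) ≈ 0.8235
SEM = 7.7000 * √(1 − 0.8235) = 7.7000 * √0.1765 ≈ 7.7000 * 0.4201 ≈ 3.2346
Margin = 1.96 * 3.2346 ≈ 6.3399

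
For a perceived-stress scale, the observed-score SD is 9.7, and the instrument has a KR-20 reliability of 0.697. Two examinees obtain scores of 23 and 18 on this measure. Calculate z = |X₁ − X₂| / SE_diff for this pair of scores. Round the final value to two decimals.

0.66

SEM = 9.700 · √(1 − 0.697) = 9.700 · √0.303 ≈ 9.700 · 0.550 ≈ 5.339
Standard error of the difference = 5.339·√2 ≈ 7.551
z = |23 − 18| / 7.551 = 5 / 7.551 ≈ 0.662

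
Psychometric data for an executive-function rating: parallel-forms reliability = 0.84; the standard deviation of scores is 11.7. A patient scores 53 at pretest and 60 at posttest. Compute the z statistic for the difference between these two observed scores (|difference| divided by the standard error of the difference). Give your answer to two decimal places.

1.06

SEM = 11.7000 · √(1 − 0.8400) = 11.7000 · √0.1600 ≈ 11.7000 · 0.4000 ≈ 4.6800
SE_diff = √2 · SEM ≈ 6.6185
z = |53 − 60| / 6.6185 = 7 / 6.6185 ≈ 1.0576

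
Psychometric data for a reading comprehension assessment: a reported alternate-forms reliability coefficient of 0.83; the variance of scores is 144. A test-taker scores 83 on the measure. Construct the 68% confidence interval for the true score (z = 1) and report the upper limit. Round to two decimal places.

87.95

SD = √144 ≈ 12.000
SEM = 12.000 · √(1 − 0.830) = 12.000 · √0.170 ≈ 12.000 · 0.412 ≈ 4.948
Half-width = 1·4.948 ≈ 4.948
Upper bound: 83 + 4.948 = 87.948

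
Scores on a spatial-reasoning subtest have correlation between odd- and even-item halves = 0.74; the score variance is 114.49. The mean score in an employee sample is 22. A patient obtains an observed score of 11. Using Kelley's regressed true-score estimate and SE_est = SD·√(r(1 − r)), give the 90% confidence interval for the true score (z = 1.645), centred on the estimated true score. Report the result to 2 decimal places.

SD = √114.49 = 10.700
Full-length reliability (Spearman-Brown) = 2(0.74)/(1+0.74) ≈ 0.851
T̂ = 0.851(11) + 0.149(22) ≈ 12.644
SE_est = 10.700·√[r(1 − r)] ≈ 3.815
90% CI: 12.644 ± 6.275 ≈ (6.369, 18.919)

[6.37, 18.92]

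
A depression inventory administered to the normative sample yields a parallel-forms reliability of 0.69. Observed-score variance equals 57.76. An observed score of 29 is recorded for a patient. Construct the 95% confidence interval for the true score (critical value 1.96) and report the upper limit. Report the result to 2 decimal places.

SD = √57.76 = 7.600
SEM = 7.600 * √(1 − 0.690) = 7.600 * √0.310 ≈ 7.600 * 0.557 ≈ 4.232
Half-width = 1.96*4.232 ≈ 8.294
Upper bound: 29 + 8.294 = 37.294

37.29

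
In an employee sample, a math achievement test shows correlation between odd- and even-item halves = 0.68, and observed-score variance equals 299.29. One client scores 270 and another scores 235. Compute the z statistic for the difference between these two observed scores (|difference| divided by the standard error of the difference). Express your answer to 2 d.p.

SD = √299.29 ≈ 17.300
Spearman-Brown: r = 2(0.68) / (1 + 0.68) = 1.360 / 1.680 ≈ 0.810
The standard error of measurement is 17.300×√(1 − 0.810) ≈ 17.300×0.436 ≈ 7.550.
SE_diff = √2 × SEM ≈ 10.678
z = 35 / 10.678 ≈ 3.278

3.28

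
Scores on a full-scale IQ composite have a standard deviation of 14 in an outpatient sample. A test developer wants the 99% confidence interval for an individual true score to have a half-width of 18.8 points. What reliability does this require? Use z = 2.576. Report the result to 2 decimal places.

0.73

Required SEM = 18.8 / 2.576 ≈ 7.29814
r = 1 − (SEM / SD)² = 1 − (7.29814 / 14)² ≈ 1 − 0.27175 ≈ 0.72825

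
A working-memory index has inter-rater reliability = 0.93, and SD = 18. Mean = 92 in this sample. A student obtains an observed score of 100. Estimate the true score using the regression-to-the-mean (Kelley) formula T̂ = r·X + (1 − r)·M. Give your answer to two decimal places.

99.44

T̂ = r·X + (1 − r)·M = 0.93000×100 + 0.07000×92 = 93.00000 + 6.44000 ≈ 99.44000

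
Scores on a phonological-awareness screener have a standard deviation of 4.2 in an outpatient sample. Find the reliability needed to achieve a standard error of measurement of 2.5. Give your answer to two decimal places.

0.65

r = 1 − (2.5000/4.2)² ≈ 1 − 0.3543 ≈ 0.6457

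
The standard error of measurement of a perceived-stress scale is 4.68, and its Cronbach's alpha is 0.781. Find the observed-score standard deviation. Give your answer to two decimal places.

SD = SEM / √(1 − r) = 4.68 / √0.2190 ≈ 4.68 / 0.4680 ≈ 10.0005

10.00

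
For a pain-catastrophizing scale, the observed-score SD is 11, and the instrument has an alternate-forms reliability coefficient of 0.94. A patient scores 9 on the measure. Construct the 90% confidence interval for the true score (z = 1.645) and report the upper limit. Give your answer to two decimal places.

SEM = 11.000 · √(1 − 0.940) = 11.000 · √0.060 ≈ 11.000 · 0.245 ≈ 2.694
1.645 · SEM ≈ 4.432
Upper bound: 9 + 4.432 = 13.432

13.43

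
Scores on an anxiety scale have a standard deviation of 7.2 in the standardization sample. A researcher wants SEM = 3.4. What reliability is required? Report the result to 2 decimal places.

0.78

r = 1 − (SEM / SD)² = 1 − (3.400 / 7.2)² ≈ 1 − 0.223 ≈ 0.777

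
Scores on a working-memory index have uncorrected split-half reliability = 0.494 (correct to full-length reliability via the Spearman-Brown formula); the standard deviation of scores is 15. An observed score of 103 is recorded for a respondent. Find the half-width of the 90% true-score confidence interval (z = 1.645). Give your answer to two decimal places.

14.36

Full-length reliability (Spearman-Brown) = 2(0.494)/(1+0.494) ≈ 0.6613
SEM = 15.0000·√(1 − 0.6613) ≈ 8.7295
Margin = 1.645 · 8.7295 ≈ 14.3601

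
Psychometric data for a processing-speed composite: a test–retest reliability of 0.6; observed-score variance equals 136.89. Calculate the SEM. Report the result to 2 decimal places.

7.40

SD = √136.89 ≃ 11.700
SEM = 11.700 · √(1 − 0.600) = 11.700 · √0.400 ≃ 11.700 · 0.632 ≃ 7.400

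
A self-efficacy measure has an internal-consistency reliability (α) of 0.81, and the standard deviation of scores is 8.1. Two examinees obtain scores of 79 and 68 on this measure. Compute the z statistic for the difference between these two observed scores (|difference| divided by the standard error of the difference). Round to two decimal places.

2.20

SEM = 8.100 × √(1 − 0.810) = 8.100 × √0.190 ≈ 8.100 × 0.436 ≈ 3.531
Standard error of the difference = 3.531·√2 ≈ 4.993
z = 11 / 4.993 ≈ 2.203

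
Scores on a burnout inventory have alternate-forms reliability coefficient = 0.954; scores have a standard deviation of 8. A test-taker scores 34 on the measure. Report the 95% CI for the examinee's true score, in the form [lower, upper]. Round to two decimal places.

SEM = 8.0000 * √(1 − 0.9540) = 8.0000 * √0.0460 ≃ 8.0000 * 0.2145 ≃ 1.7158
Half-width = 1.96*1.7158 ≃ 3.3630
CI = 34 ± 3.3630 → [30.6370, 37.3630]

[30.64, 37.36]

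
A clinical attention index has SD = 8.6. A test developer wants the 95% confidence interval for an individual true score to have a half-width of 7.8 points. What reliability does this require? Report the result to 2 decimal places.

Required SEM = 7.8 / 1.96 ≈ 3.980
Required reliability = 1 − (SEM/SD)² = 1 − 0.214 ≈ 0.786

0.79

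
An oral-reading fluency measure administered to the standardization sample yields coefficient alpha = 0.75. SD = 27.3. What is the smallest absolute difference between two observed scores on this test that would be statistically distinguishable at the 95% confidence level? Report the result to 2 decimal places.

37.84

SEM = 27.300 × √(1 − 0.750) = 27.300 × √0.250 ≈ 27.300 × 0.500 ≈ 13.650
SE_diff = √2 × SEM ≈ 19.304
Smallest detectable difference = 1.96×19.304 ≈ 37.836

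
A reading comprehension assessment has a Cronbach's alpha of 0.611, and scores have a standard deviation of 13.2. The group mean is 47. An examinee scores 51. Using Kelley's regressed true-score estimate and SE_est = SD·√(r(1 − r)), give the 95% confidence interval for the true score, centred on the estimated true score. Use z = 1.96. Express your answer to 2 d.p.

Estimated true score = 0.611*51 + (1 − 0.611)*47 ≈ 49.444
SE_est = SD * √(r(1 − r)) = 13.200 * √0.238 ≈ 13.200 * 0.488 ≈ 6.435
95% CI: 49.444 ± 12.613 ≈ (36.831, 62.057)

[36.83, 62.06]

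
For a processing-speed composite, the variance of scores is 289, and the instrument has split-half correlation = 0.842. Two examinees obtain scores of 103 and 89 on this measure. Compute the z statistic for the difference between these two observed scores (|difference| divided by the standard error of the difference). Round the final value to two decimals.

SD = √289 ≃ 17.000
r_full = 2·0.842 / (1 + 0.842) ≃ 0.914
SEM = 17.000×√(1 − 0.914) ≃ 4.979
SE_diff = SEM × √2 ≃ 4.979 × 1.414 ≃ 7.041
z = |103 − 89| / 7.041 = 14 / 7.041 ≃ 1.988

1.99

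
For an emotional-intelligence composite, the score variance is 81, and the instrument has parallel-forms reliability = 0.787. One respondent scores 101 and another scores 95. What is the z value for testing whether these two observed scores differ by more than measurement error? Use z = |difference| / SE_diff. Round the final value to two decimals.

σ = 81^(1/2) = 9.0000
The standard error of measurement is 9.0000·√(1 − 0.7870) ≈ 9.0000·0.4615 ≈ 4.1537.
SE_diff = SEM · √2 ≈ 4.1537 · 1.4142 ≈ 5.8742
z = 6 / 5.8742 ≈ 1.0214

1.02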